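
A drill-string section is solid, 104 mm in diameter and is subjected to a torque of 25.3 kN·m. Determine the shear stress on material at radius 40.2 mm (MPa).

88.6 MPa

J = πd⁴/32 = π(0.104)⁴/32 = 1.149×10^-5 m⁴.
Shear stress varies linearly with radius: τ = T·r/J = 25300 × 0.0402 / 1.149×10^-5 = 8.856×10^7 Pa.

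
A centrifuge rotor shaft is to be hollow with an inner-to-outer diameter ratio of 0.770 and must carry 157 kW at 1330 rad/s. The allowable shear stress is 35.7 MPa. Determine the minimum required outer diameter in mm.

29.6 mm

ω = 1330 rad/s, so T = P/ω = 157×10³ / 1330 = 118.0 N·m.
For a hollow shaft with d_i/d_o = 0.770: τ_max = 16T/(π d_o³ (1−k⁴)), so d_o = [16T/(π τ_allow (1−k⁴))]^(1/3) = [16·118.0/(π·3.57×10^7·0.6485)]^(1/3) = 0.02961 m.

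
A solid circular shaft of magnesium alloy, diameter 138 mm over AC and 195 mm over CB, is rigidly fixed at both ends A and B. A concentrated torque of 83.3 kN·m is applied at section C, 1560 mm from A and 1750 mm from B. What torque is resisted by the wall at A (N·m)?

Compatibility: T_A·a/J_AC = T_B·b/J_CB with T_A + T_B = T₀.
J_AC = 3.56×10^-5 m⁴, J_CB = 1.42×10^-4 m⁴, so T_A = T₀·(J_AC/a)/((J_AC/a)+(J_CB/b)) = 18290 N·m, T_B = 65010 N·m.

18300 N·m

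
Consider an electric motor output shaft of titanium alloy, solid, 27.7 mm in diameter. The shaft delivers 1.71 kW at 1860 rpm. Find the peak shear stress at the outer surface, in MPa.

ω = 2π·1860/60 = 194.8 rad/s, so T = P/ω = 1.71×10³ / 194.8 = 8.779 N·m.
J = πd⁴/32 = π(0.0277)⁴/32 = 5.780×10^-8 m⁴.
τ_max = T·r/J = 8.779 × 0.0138 / 5.780×10^-8 = 2.104×10^6 Pa.

2.10 MPa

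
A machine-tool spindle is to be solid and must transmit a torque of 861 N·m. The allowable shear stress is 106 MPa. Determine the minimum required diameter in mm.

34.6 mm

For a solid shaft τ_max = 16T/(πd³), so d = (16T/(π τ_allow))^(1/3) = (16·861.0/(π·1.06×10^8))^(1/3) = 0.03459 m.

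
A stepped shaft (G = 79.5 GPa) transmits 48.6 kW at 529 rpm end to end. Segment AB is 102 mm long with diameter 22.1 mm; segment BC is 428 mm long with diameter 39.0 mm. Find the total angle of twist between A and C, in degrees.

3.95°

ω = 2π·529/60 = 55.40 rad/s, so T = P/ω = 48.6×10³ / 55.40 = 877.3 N·m.
J_AB = π(0.0221)⁴/32 = 2.34×10^-8 m⁴; J_BC = π(0.0390)⁴/32 = 2.27×10^-7 m⁴.
θ = (T/G)·Σ L_i/J_i = (877.3/79.5×10⁹)·(0.102/2.34×10^-8 + 0.428/2.27×10^-7) = 0.06886 rad.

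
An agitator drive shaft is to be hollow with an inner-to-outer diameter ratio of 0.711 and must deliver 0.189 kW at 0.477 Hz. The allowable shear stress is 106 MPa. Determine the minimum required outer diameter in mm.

ω = 2π·0.477 = 2.997 rad/s, so T = P/ω = 0.189×10³ / 2.997 = 63.06 N·m.
For a hollow shaft with d_i/d_o = 0.711: τ_max = 16T/(π d_o³ (1−k⁴)), so d_o = [16T/(π τ_allow (1−k⁴))]^(1/3) = [16·63.06/(π·1.06×10^8·0.7444)]^(1/3) = 0.01597 m.

16.0 mm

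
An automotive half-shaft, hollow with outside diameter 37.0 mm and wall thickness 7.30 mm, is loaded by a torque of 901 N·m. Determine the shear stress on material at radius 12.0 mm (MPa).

67.9 MPa

J = π(d_o⁴ − d_i⁴)/32 = π(0.0370⁴ − 0.0224⁴)/32 = 1.593×10^-7 m⁴.
Shear stress varies linearly with radius: τ = T·r/J = 901.0 × 0.0120 / 1.593×10^-7 = 6.788×10^7 Pa.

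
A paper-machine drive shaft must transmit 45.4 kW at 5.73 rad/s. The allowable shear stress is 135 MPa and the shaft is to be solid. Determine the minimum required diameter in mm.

66.9 mm

ω = 5.73 rad/s, so T = P/ω = 45.4×10³ / 5.730 = 7923 N·m.
For a solid shaft τ_max = 16T/(πd³), so d = (16T/(π τ_allow))^(1/3) = (16·7923/(π·1.35×10^8))^(1/3) = 0.06686 m.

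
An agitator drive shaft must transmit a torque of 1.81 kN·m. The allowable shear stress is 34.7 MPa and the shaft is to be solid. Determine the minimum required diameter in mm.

For a solid shaft τ_max = 16T/(πd³), so d = (16T/(π τ_allow))^(1/3) = (16·1810/(π·3.47×10^7))^(1/3) = 0.06428 m.

64.3 mm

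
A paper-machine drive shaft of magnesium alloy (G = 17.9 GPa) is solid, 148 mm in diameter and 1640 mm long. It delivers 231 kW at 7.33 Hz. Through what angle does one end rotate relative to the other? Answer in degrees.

0.559°

ω = 2π·7.33 = 46.06 rad/s, so T = P/ω = 231×10³ / 46.06 = 5016 N·m.
J = πd⁴/32 = π(0.148)⁴/32 = 4.710×10^-5 m⁴.
θ = T·L/(G·J) = 5016 × 1.64 / (17.9×10⁹ × 4.710×10^-5) = 9.756×10^-3 rad.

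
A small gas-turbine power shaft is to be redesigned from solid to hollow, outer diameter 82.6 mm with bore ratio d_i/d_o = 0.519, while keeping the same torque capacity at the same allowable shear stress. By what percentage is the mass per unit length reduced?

23.2 %

Equal τ_max and T ⇒ the solid shaft needs d_s³ = d_o³(1−k⁴), so d_s = 82.6·(1−0.519⁴)^(1/3) = 80.55 mm.
Area ratio A_h/A_s = d_o²(1−k²)/d_s² = (1−k²)/(1−k⁴)^(2/3) = 0.7683.
Mass saving = 1 − 0.7683 = 23.2 %.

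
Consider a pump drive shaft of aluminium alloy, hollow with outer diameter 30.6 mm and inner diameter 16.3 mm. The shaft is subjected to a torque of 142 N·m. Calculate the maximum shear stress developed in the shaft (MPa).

J = π(d_o⁴ − d_i⁴)/32 = π(0.0306⁴ − 0.0163⁴)/32 = 7.915×10^-8 m⁴.
τ_max = T·r/J = 142.0 × 0.0153 / 7.915×10^-8 = 2.745×10^7 Pa.

27.5 MPa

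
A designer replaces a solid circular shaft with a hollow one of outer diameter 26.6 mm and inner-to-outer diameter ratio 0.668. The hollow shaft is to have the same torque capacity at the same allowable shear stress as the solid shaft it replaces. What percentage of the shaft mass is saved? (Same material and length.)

35.8 %

Equal τ_max and T ⇒ the solid shaft needs d_s³ = d_o³(1−k⁴), so d_s = 26.6·(1−0.668⁴)^(1/3) = 24.70 mm.
Area ratio A_h/A_s = d_o²(1−k²)/d_s² = (1−k²)/(1−k⁴)^(2/3) = 0.6421.
Mass saving = 1 − 0.6421 = 35.8 %.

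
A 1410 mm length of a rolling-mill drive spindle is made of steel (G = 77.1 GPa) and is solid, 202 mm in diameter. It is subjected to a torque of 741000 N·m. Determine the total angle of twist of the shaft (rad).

0.0829 rad

J = πd⁴/32 = π(0.202)⁴/32 = 1.635×10^-4 m⁴.
θ = T·L/(G·J) = 741000 × 1.41 / (77.1×10⁹ × 1.635×10^-4) = 0.08290 rad.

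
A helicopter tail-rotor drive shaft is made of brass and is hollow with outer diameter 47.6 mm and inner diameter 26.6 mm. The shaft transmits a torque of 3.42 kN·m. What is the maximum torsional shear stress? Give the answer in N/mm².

J = π(d_o⁴ − d_i⁴)/32 = π(0.0476⁴ − 0.0266⁴)/32 = 4.548×10^-7 m⁴.
τ_max = T·r/J = 3420 × 0.0238 / 4.548×10^-7 = 1.790×10^8 Pa.

179 N/mm²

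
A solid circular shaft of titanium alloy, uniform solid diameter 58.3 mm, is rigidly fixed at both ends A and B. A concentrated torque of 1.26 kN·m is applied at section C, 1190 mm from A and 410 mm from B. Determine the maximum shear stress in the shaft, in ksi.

With uniform GJ and both ends fixed, compatibility θ_AC = θ_CB gives T_A·a = T_B·b, together with T_A + T_B = T₀.
T_A = T₀·b/(a+b) = 1260·410/1600 = 322.9 N·m; T_B = 937.1 N·m.
τ in each portion: τ_AC = 8.30×10^6 Pa, τ_CB = 2.41×10^7 Pa; maximum is in CB.
τ_max = T_CB·r/J = 937.1·0.0291/1.13×10^-6 = 2.409×10^7 Pa.

3.49 ksi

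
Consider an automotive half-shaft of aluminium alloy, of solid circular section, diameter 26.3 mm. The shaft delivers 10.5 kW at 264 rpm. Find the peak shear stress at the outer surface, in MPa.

ω = 2π·264/60 = 27.65 rad/s, so T = P/ω = 10.5×10³ / 27.65 = 379.8 N·m.
J = πd⁴/32 = π(0.0263)⁴/32 = 4.697×10^-8 m⁴.
τ_max = T·r/J = 379.8 × 0.0132 / 4.697×10^-8 = 1.063×10^8 Pa.

106 MPa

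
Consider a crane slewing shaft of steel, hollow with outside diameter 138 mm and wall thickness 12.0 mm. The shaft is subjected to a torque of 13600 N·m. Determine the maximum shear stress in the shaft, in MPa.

J = π(d_o⁴ − d_i⁴)/32 = π(0.138⁴ − 0.114⁴)/32 = 1.902×10^-5 m⁴.
τ_max = T·r/J = 13600 × 0.0690 / 1.902×10^-5 = 4.933×10^7 Pa.

49.3 MPa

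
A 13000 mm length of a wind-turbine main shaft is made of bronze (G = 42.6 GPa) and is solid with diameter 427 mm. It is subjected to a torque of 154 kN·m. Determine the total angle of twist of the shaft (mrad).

J = πd⁴/32 = π(0.427)⁴/32 = 3.264×10^-3 m⁴.
θ = T·L/(G·J) = 154000 × 13.0 / (42.6×10⁹ × 3.264×10^-3) = 0.01440 rad.

14.4 mrad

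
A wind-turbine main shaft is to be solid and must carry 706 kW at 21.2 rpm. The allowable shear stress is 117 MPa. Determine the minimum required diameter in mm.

240 mm

ω = 2π·21.2/60 = 2.220 rad/s, so T = P/ω = 706×10³ / 2.220 = 318000 N·m.
For a solid shaft τ_max = 16T/(πd³), so d = (16T/(π τ_allow))^(1/3) = (16·318000/(π·1.17×10^8))^(1/3) = 0.2401 m.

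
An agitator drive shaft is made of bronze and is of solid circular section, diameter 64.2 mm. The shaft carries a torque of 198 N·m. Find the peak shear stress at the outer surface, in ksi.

J = πd⁴/32 = π(0.0642)⁴/32 = 1.668×10^-6 m⁴.
τ_max = T·r/J = 198.0 × 0.0321 / 1.668×10^-6 = 3.811×10^6 Pa.

0.553 ksi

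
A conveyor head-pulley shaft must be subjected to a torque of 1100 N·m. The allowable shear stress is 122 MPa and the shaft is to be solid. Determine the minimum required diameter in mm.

For a solid shaft τ_max = 16T/(πd³), so d = (16T/(π τ_allow))^(1/3) = (16·1100/(π·1.22×10^8))^(1/3) = 0.03581 m.

35.8 mm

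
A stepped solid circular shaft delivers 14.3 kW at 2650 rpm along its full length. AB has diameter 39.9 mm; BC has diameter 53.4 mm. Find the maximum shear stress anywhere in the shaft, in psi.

ω = 2π·2650/60 = 277.5 rad/s, so T = P/ω = 14.3×10³ / 277.5 = 51.53 N·m.
Under the same torque, τ_max = 16T/(πd³) is largest where d is smallest — segment AB (d = 39.9 mm).
τ_max = 16·51.53/(π·(0.0399)³) = 4.132×10^6 Pa.

599 psi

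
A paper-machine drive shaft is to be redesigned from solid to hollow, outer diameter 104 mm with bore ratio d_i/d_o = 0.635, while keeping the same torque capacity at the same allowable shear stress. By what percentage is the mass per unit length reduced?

32.8 %

Equal τ_max and T ⇒ the solid shaft needs d_s³ = d_o³(1−k⁴), so d_s = 104·(1−0.635⁴)^(1/3) = 98.03 mm.
Area ratio A_h/A_s = d_o²(1−k²)/d_s² = (1−k²)/(1−k⁴)^(2/3) = 0.6717.
Mass saving = 1 − 0.6717 = 32.8 %.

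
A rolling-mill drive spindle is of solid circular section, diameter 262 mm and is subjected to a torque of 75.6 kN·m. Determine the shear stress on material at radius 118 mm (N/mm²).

19.3 N/mm²

J = πd⁴/32 = π(0.262)⁴/32 = 4.626×10^-4 m⁴.
Shear stress varies linearly with radius: τ = T·r/J = 75600 × 0.118 / 4.626×10^-4 = 1.928×10^7 Pa.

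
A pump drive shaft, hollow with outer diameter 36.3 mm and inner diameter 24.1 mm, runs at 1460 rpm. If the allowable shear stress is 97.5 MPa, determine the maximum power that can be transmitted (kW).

J = π(d_o⁴ − d_i⁴)/32 = π(0.0363⁴ − 0.0241⁴)/32 = 1.373×10^-7 m⁴.
T_max = τ_allow·J/r = 9.75×10^7 × 1.373×10^-7 / 0.0181 = 737.8 N·m.
ω = 2π·1460/60 = 152.9 rad/s, so P_max = T_max·ω = 1.128×10^5 W.

113 kW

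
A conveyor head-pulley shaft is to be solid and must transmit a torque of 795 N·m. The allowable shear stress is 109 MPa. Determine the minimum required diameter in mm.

33.4 mm

For a solid shaft τ_max = 16T/(πd³), so d = (16T/(π τ_allow))^(1/3) = (16·795.0/(π·1.09×10^8))^(1/3) = 0.03337 m.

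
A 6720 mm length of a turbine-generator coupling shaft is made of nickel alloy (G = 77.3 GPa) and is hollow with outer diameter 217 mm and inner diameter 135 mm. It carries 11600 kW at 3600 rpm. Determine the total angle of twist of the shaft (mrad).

ω = 2π·3600/60 = 377.0 rad/s, so T = P/ω = 11600×10³ / 377.0 = 30770 N·m.
J = π(d_o⁴ − d_i⁴)/32 = π(0.217⁴ − 0.135⁴)/32 = 1.851×10^-4 m⁴.
θ = T·L/(G·J) = 30770 × 6.72 / (77.3×10⁹ × 1.851×10^-4) = 0.01445 rad.

14.5 mrad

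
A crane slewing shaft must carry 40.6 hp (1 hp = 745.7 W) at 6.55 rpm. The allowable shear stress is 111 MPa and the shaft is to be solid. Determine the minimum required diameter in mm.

ω = 2π·6.55/60 = 0.6859 rad/s, so T = P/ω = 40.6×745.7 / 0.6859 = 44140 N·m.
For a solid shaft τ_max = 16T/(πd³), so d = (16T/(π τ_allow))^(1/3) = (16·44140/(π·1.11×10^8))^(1/3) = 0.1265 m.

127 mm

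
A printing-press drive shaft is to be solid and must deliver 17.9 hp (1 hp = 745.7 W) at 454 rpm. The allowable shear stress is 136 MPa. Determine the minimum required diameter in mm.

21.9 mm

ω = 2π·454/60 = 47.54 rad/s, so T = P/ω = 17.9×745.7 / 47.54 = 280.8 N·m.
For a solid shaft τ_max = 16T/(πd³), so d = (16T/(π τ_allow))^(1/3) = (16·280.8/(π·1.36×10^8))^(1/3) = 0.02191 m.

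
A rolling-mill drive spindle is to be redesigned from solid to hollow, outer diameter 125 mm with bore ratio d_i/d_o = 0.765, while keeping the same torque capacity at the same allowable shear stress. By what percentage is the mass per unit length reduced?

Equal τ_max and T ⇒ the solid shaft needs d_s³ = d_o³(1−k⁴), so d_s = 125·(1−0.765⁴)^(1/3) = 108.7 mm.
Area ratio A_h/A_s = d_o²(1−k²)/d_s² = (1−k²)/(1−k⁴)^(2/3) = 0.5485.
Mass saving = 1 − 0.5485 = 45.1 %.

45.1 %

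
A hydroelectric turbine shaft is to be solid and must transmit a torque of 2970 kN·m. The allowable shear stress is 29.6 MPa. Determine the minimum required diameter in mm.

For a solid shaft τ_max = 16T/(πd³), so d = (16T/(π τ_allow))^(1/3) = (16·2.970e6/(π·2.96×10^7))^(1/3) = 0.7995 m.

799 mm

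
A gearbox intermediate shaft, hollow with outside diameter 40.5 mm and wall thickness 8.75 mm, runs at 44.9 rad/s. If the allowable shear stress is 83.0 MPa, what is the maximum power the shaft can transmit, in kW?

J = π(d_o⁴ − d_i⁴)/32 = π(0.0405⁴ − 0.0230⁴)/32 = 2.367×10^-7 m⁴.
T_max = τ_allow·J/r = 8.30×10^7 × 2.367×10^-7 / 0.0203 = 970.0 N·m.
ω = 44.9 rad/s, so P_max = T_max·ω = 4.355×10^4 W.

43.6 kW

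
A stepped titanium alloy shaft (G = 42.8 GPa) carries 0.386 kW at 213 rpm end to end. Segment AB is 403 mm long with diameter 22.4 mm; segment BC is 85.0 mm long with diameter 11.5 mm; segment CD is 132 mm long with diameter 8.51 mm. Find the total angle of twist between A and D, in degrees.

ω = 2π·213/60 = 22.31 rad/s, so T = P/ω = 0.386×10³ / 22.31 = 17.31 N·m.
J_AB = π(0.0224)⁴/32 = 2.47×10^-8 m⁴; J_BC = π(0.0115)⁴/32 = 1.72×10^-9 m⁴; J_CD = π(0.00851)⁴/32 = 5.15×10^-10 m⁴.
θ = (T/G)·Σ L_i/J_i = (17.31/42.8×10⁹)·(0.403/2.47×10^-8 + 0.0850/1.72×10^-9 + 0.132/5.15×10^-10) = 0.1303 rad.

7.46°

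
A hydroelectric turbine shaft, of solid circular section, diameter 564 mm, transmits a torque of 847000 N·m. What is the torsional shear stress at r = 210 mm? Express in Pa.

J = πd⁴/32 = π(0.564)⁴/32 = 9.934×10^-3 m⁴.
Shear stress varies linearly with radius: τ = T·r/J = 847000 × 0.210 / 9.934×10^-3 = 1.791×10^7 Pa.

1.79e7 Pa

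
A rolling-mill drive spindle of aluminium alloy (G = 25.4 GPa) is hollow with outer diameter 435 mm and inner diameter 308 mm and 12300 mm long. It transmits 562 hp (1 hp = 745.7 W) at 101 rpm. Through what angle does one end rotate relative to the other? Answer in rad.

ω = 2π·101/60 = 10.58 rad/s, so T = P/ω = 562×745.7 / 10.58 = 39620 N·m.
J = π(d_o⁴ − d_i⁴)/32 = π(0.435⁴ − 0.308⁴)/32 = 2.632×10^-3 m⁴.
θ = T·L/(G·J) = 39620 × 12.3 / (25.4×10⁹ × 2.632×10^-3) = 7.291×10^-3 rad.

0.00729 rad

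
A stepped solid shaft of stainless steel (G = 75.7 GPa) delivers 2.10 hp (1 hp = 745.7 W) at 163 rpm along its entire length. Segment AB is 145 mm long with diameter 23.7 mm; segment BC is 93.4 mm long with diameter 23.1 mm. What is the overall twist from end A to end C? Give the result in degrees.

ω = 2π·163/60 = 17.07 rad/s, so T = P/ω = 2.10×745.7 / 17.07 = 91.74 N·m.
J_AB = π(0.0237)⁴/32 = 3.10×10^-8 m⁴; J_BC = π(0.0231)⁴/32 = 2.80×10^-8 m⁴.
θ = (T/G)·Σ L_i/J_i = (91.74/75.7×10⁹)·(0.145/3.10×10^-8 + 0.0934/2.80×10^-8) = 9.723×10^-3 rad.

0.557°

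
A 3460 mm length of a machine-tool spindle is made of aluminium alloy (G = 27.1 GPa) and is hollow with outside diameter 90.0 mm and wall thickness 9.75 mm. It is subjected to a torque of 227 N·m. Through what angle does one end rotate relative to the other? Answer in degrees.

J = π(d_o⁴ − d_i⁴)/32 = π(0.0900⁴ − 0.0705⁴)/32 = 4.016×10^-6 m⁴.
θ = T·L/(G·J) = 227.0 × 3.46 / (27.1×10⁹ × 4.016×10^-6) = 7.217×10^-3 rad.

0.413°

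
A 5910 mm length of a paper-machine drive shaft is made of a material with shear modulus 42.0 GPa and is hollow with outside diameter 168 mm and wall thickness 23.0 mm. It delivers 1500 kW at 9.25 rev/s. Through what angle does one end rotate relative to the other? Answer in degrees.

ω = 2π·9.25 = 58.12 rad/s, so T = P/ω = 1500×10³ / 58.12 = 25810 N·m.
J = π(d_o⁴ − d_i⁴)/32 = π(0.168⁴ − 0.122⁴)/32 = 5.646×10^-5 m⁴.
θ = T·L/(G·J) = 25810 × 5.91 / (42.0×10⁹ × 5.646×10^-5) = 0.06433 rad.

3.69°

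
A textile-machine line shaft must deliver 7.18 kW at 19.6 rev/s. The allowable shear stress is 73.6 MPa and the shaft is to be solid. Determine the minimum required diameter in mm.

15.9 mm

ω = 2π·19.6 = 123.2 rad/s, so T = P/ω = 7.18×10³ / 123.2 = 58.30 N·m.
For a solid shaft τ_max = 16T/(πd³), so d = (16T/(π τ_allow))^(1/3) = (16·58.30/(π·7.36×10^7))^(1/3) = 0.01592 m.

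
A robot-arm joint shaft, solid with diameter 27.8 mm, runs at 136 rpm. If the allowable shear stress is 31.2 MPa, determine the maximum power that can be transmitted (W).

J = πd⁴/32 = π(0.0278)⁴/32 = 5.864×10^-8 m⁴.
T_max = τ_allow·J/r = 3.12×10^7 × 5.864×10^-8 / 0.0139 = 131.6 N·m.
ω = 2π·136/60 = 14.24 rad/s, so P_max = T_max·ω = 1875 W.

1870 W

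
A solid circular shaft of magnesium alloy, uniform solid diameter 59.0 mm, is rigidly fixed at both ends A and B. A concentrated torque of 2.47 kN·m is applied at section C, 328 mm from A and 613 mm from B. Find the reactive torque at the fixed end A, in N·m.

With uniform GJ and both ends fixed, compatibility θ_AC = θ_CB gives T_A·a = T_B·b, together with T_A + T_B = T₀.
T_A = T₀·b/(a+b) = 2470·613/941.0 = 1609 N·m; T_B = 861.0 N·m.

1610 N·m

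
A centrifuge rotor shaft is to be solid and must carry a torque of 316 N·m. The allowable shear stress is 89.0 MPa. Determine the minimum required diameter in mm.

For a solid shaft τ_max = 16T/(πd³), so d = (16T/(π τ_allow))^(1/3) = (16·316.0/(π·8.90×10^7))^(1/3) = 0.02625 m.

26.2 mm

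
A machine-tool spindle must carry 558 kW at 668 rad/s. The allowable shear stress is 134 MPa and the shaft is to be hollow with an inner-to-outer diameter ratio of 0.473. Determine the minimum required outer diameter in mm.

32.2 mm

ω = 668 rad/s, so T = P/ω = 558×10³ / 668.0 = 835.3 N·m.
For a hollow shaft with d_i/d_o = 0.473: τ_max = 16T/(π d_o³ (1−k⁴)), so d_o = [16T/(π τ_allow (1−k⁴))]^(1/3) = [16·835.3/(π·1.34×10^8·0.9499)]^(1/3) = 0.03221 m.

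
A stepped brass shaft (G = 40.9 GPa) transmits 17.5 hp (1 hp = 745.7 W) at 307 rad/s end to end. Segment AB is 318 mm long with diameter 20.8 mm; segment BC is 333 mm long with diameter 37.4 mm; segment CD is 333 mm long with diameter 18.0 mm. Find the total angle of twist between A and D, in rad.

ω = 307 rad/s, so T = P/ω = 17.5×745.7 / 307.0 = 42.51 N·m.
J_AB = π(0.0208)⁴/32 = 1.84×10^-8 m⁴; J_BC = π(0.0374)⁴/32 = 1.92×10^-7 m⁴; J_CD = π(0.0180)⁴/32 = 1.03×10^-8 m⁴.
θ = (T/G)·Σ L_i/J_i = (42.51/40.9×10⁹)·(0.318/1.84×10^-8 + 0.333/1.92×10^-7 + 0.333/1.03×10^-8) = 0.05337 rad.

0.0534 rad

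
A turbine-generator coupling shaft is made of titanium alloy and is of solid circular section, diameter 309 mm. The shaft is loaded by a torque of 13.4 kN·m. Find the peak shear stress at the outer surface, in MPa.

2.31 MPa

J = πd⁴/32 = π(0.309)⁴/32 = 8.950×10^-4 m⁴.
τ_max = T·r/J = 13400 × 0.154 / 8.950×10^-4 = 2.313×10^6 Pa.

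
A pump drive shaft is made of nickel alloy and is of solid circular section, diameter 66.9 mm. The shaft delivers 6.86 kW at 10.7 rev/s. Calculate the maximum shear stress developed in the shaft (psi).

ω = 2π·10.7 = 67.23 rad/s, so T = P/ω = 6.86×10³ / 67.23 = 102.0 N·m.
J = πd⁴/32 = π(0.0669)⁴/32 = 1.967×10^-6 m⁴.
τ_max = T·r/J = 102.0 × 0.0335 / 1.967×10^-6 = 1.736×10^6 Pa.

252 psi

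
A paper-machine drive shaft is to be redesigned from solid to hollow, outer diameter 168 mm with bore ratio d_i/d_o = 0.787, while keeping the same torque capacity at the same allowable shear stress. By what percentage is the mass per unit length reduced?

Equal τ_max and T ⇒ the solid shaft needs d_s³ = d_o³(1−k⁴), so d_s = 168·(1−0.787⁴)^(1/3) = 143.0 mm.
Area ratio A_h/A_s = d_o²(1−k²)/d_s² = (1−k²)/(1−k⁴)^(2/3) = 0.5255.
Mass saving = 1 − 0.5255 = 47.4 %.

47.4 %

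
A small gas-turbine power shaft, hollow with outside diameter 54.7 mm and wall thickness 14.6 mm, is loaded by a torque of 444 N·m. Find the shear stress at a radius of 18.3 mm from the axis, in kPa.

J = π(d_o⁴ − d_i⁴)/32 = π(0.0547⁴ − 0.0255⁴)/32 = 8.374×10^-7 m⁴.
Shear stress varies linearly with radius: τ = T·r/J = 444.0 × 0.0183 / 8.374×10^-7 = 9.703×10^6 Pa.

9700 kPa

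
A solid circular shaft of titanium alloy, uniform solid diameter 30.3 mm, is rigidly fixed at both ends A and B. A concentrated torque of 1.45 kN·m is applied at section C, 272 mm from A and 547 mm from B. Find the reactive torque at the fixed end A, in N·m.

968 N·m

With uniform GJ and both ends fixed, compatibility θ_AC = θ_CB gives T_A·a = T_B·b, together with T_A + T_B = T₀.
T_A = T₀·b/(a+b) = 1450·547/819.0 = 968.4 N·m; T_B = 481.6 N·m.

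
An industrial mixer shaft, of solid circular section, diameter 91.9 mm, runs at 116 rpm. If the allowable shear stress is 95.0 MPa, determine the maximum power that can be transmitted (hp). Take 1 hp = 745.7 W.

236 hp

J = πd⁴/32 = π(0.0919)⁴/32 = 7.003×10^-6 m⁴.
T_max = τ_allow·J/r = 9.50×10^7 × 7.003×10^-6 / 0.0460 = 14480 N·m.
ω = 2π·116/60 = 12.15 rad/s, so P_max = T_max·ω = 1.759×10^5 W.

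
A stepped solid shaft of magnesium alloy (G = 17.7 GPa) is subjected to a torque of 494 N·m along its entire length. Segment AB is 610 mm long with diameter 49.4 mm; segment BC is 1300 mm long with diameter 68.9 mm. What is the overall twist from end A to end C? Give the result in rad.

J_AB = π(0.0494)⁴/32 = 5.85×10^-7 m⁴; J_BC = π(0.0689)⁴/32 = 2.21×10^-6 m⁴.
θ = (T/G)·Σ L_i/J_i = (494.0/17.7×10⁹)·(0.610/5.85×10^-7 + 1.30/2.21×10^-6) = 0.04552 rad.

0.0455 rad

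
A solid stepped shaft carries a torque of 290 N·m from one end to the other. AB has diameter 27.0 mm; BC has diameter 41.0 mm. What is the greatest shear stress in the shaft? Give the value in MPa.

Under the same torque, τ_max = 16T/(πd³) is largest where d is smallest — segment AB (d = 27.0 mm).
τ_max = 16·290.0/(π·(0.0270)³) = 7.504×10^7 Pa.

75.0 MPa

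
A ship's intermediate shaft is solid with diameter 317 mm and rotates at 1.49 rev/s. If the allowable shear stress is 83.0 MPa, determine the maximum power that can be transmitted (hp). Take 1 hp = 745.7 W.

J = πd⁴/32 = π(0.317)⁴/32 = 9.914×10^-4 m⁴.
T_max = τ_allow·J/r = 8.30×10^7 × 9.914×10^-4 / 0.159 = 519100 N·m.
ω = 2π·1.49 = 9.362 rad/s, so P_max = T_max·ω = 4.860×10^6 W.

6520 hp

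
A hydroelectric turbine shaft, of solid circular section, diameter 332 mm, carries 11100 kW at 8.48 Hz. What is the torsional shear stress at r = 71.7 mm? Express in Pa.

ω = 2π·8.48 = 53.28 rad/s, so T = P/ω = 11100×10³ / 53.28 = 208300 N·m.
J = πd⁴/32 = π(0.332)⁴/32 = 1.193×10^-3 m⁴.
Shear stress varies linearly with radius: τ = T·r/J = 208300 × 0.0717 / 1.193×10^-3 = 1.252×10^7 Pa.

1.25e7 Pa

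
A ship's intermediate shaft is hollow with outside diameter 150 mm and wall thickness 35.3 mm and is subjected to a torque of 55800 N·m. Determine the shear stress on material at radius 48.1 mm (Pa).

5.86e7 Pa

J = π(d_o⁴ − d_i⁴)/32 = π(0.150⁴ − 0.0794⁴)/32 = 4.580×10^-5 m⁴.
Shear stress varies linearly with radius: τ = T·r/J = 55800 × 0.0481 / 4.580×10^-5 = 5.860×10^7 Pa.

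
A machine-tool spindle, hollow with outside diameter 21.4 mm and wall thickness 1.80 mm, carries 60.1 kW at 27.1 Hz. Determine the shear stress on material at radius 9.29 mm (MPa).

305 MPa

ω = 2π·27.1 = 170.3 rad/s, so T = P/ω = 60.1×10³ / 170.3 = 353.0 N·m.
J = π(d_o⁴ − d_i⁴)/32 = π(0.0214⁴ − 0.0178⁴)/32 = 1.073×10^-8 m⁴.
Shear stress varies linearly with radius: τ = T·r/J = 353.0 × 0.00929 / 1.073×10^-8 = 3.055×10^8 Pa.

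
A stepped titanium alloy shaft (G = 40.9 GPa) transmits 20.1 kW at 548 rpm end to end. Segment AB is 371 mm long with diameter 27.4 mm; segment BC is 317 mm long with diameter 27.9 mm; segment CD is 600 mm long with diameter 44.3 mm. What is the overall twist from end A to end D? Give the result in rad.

0.117 rad

ω = 2π·548/60 = 57.39 rad/s, so T = P/ω = 20.1×10³ / 57.39 = 350.3 N·m.
J_AB = π(0.0274)⁴/32 = 5.53×10^-8 m⁴; J_BC = π(0.0279)⁴/32 = 5.95×10^-8 m⁴; J_CD = π(0.0443)⁴/32 = 3.78×10^-7 m⁴.
θ = (T/G)·Σ L_i/J_i = (350.3/40.9×10⁹)·(0.371/5.53×10^-8 + 0.317/5.95×10^-8 + 0.600/3.78×10^-7) = 0.1166 rad.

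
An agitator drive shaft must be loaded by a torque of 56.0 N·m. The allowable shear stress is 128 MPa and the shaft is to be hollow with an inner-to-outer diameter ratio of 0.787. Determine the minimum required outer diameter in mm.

For a hollow shaft with d_i/d_o = 0.787: τ_max = 16T/(π d_o³ (1−k⁴)), so d_o = [16T/(π τ_allow (1−k⁴))]^(1/3) = [16·56.00/(π·1.28×10^8·0.6164)]^(1/3) = 0.01535 m.

15.3 mm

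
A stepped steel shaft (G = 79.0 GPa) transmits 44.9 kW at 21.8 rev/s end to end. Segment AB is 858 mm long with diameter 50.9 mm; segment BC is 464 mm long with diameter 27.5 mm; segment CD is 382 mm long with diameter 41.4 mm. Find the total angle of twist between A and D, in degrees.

ω = 2π·21.8 = 137.0 rad/s, so T = P/ω = 44.9×10³ / 137.0 = 327.8 N·m.
J_AB = π(0.0509)⁴/32 = 6.59×10^-7 m⁴; J_BC = π(0.0275)⁴/32 = 5.61×10^-8 m⁴; J_CD = π(0.0414)⁴/32 = 2.88×10^-7 m⁴.
θ = (T/G)·Σ L_i/J_i = (327.8/79.0×10⁹)·(0.858/6.59×10^-7 + 0.464/5.61×10^-8 + 0.382/2.88×10^-7) = 0.04519 rad.

2.59°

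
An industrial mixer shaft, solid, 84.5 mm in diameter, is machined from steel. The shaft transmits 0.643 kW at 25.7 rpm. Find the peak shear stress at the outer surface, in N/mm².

2.02 N/mm²

ω = 2π·25.7/60 = 2.691 rad/s, so T = P/ω = 0.643×10³ / 2.691 = 238.9 N·m.
J = πd⁴/32 = π(0.0845)⁴/32 = 5.005×10^-6 m⁴.
τ_max = T·r/J = 238.9 × 0.0423 / 5.005×10^-6 = 2.017×10^6 Pa.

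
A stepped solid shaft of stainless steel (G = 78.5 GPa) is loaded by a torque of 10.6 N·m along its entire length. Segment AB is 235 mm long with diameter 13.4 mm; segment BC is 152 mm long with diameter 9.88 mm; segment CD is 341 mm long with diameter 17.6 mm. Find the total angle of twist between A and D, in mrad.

36.9 mrad

J_AB = π(0.0134)⁴/32 = 3.17×10^-9 m⁴; J_BC = π(0.00988)⁴/32 = 9.35×10^-10 m⁴; J_CD = π(0.0176)⁴/32 = 9.42×10^-9 m⁴.
θ = (T/G)·Σ L_i/J_i = (10.60/78.5×10⁹)·(0.235/3.17×10^-9 + 0.152/9.35×10^-10 + 0.341/9.42×10^-9) = 0.03685 rad.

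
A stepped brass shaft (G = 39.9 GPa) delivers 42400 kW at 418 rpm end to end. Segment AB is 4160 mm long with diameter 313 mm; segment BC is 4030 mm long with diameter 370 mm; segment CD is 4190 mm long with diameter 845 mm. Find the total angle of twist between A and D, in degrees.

9.30°

ω = 2π·418/60 = 43.77 rad/s, so T = P/ω = 42400×10³ / 43.77 = 968600 N·m.
J_AB = π(0.313)⁴/32 = 9.42×10^-4 m⁴; J_BC = π(0.370)⁴/32 = 1.84×10^-3 m⁴; J_CD = π(0.845)⁴/32 = 0.0501 m⁴.
θ = (T/G)·Σ L_i/J_i = (968600/39.9×10⁹)·(4.16/9.42×10^-4 + 4.03/1.84×10^-3 + 4.19/0.0501) = 0.1624 rad.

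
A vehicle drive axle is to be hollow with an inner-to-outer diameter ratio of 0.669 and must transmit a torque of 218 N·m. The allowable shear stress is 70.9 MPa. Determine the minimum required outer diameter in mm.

27.0 mm

For a hollow shaft with d_i/d_o = 0.669: τ_max = 16T/(π d_o³ (1−k⁴)), so d_o = [16T/(π τ_allow (1−k⁴))]^(1/3) = [16·218.0/(π·7.09×10^7·0.7997)]^(1/3) = 0.02695 m.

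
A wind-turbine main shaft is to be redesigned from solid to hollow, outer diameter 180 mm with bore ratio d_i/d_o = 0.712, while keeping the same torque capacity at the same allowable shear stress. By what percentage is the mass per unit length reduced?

Equal τ_max and T ⇒ the solid shaft needs d_s³ = d_o³(1−k⁴), so d_s = 180·(1−0.712⁴)^(1/3) = 163.0 mm.
Area ratio A_h/A_s = d_o²(1−k²)/d_s² = (1−k²)/(1−k⁴)^(2/3) = 0.6010.
Mass saving = 1 − 0.6010 = 39.9 %.

39.9 %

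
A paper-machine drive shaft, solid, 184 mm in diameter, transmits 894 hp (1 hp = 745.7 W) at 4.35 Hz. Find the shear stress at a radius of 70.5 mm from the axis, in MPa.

ω = 2π·4.35 = 27.33 rad/s, so T = P/ω = 894×745.7 / 27.33 = 24390 N·m.
J = πd⁴/32 = π(0.184)⁴/32 = 1.125×10^-4 m⁴.
Shear stress varies linearly with radius: τ = T·r/J = 24390 × 0.0705 / 1.125×10^-4 = 1.528×10^7 Pa.

15.3 MPa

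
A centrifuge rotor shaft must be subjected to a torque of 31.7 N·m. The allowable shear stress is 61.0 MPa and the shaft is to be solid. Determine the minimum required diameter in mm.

For a solid shaft τ_max = 16T/(πd³), so d = (16T/(π τ_allow))^(1/3) = (16·31.70/(π·6.10×10^7))^(1/3) = 0.01383 m.

13.8 mm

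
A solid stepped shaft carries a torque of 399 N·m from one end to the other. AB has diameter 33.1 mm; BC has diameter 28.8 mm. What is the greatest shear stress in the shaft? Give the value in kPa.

Under the same torque, τ_max = 16T/(πd³) is largest where d is smallest — segment BC (d = 28.8 mm).
τ_max = 16·399.0/(π·(0.0288)³) = 8.507×10^7 Pa.

85100 kPa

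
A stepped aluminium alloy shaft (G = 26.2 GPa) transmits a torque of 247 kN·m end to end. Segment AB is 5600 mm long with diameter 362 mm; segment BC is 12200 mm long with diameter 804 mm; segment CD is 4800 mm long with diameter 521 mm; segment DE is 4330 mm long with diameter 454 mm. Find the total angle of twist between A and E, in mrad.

J_AB = π(0.362)⁴/32 = 1.69×10^-3 m⁴; J_BC = π(0.804)⁴/32 = 0.0410 m⁴; J_CD = π(0.521)⁴/32 = 7.23×10^-3 m⁴; J_DE = π(0.454)⁴/32 = 4.17×10^-3 m⁴.
θ = (T/G)·Σ L_i/J_i = (247000/26.2×10⁹)·(5.60/1.69×10^-3 + 12.2/0.0410 + 4.80/7.23×10^-3 + 4.33/4.17×10^-3) = 0.05016 rad.

50.2 mrad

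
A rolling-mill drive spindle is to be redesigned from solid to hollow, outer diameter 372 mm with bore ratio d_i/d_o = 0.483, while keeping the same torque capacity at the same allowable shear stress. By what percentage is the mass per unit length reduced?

Equal τ_max and T ⇒ the solid shaft needs d_s³ = d_o³(1−k⁴), so d_s = 372·(1−0.483⁴)^(1/3) = 365.1 mm.
Area ratio A_h/A_s = d_o²(1−k²)/d_s² = (1−k²)/(1−k⁴)^(2/3) = 0.7959.
Mass saving = 1 − 0.7959 = 20.4 %.

20.4 %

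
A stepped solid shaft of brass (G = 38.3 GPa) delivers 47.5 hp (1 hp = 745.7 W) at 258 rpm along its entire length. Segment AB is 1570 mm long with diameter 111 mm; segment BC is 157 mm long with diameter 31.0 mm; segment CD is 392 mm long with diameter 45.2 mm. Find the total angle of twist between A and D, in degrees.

ω = 2π·258/60 = 27.02 rad/s, so T = P/ω = 47.5×745.7 / 27.02 = 1311 N·m.
J_AB = π(0.111)⁴/32 = 1.49×10^-5 m⁴; J_BC = π(0.0310)⁴/32 = 9.07×10^-8 m⁴; J_CD = π(0.0452)⁴/32 = 4.10×10^-7 m⁴.
θ = (T/G)·Σ L_i/J_i = (1311/38.3×10⁹)·(1.57/1.49×10^-5 + 0.157/9.07×10^-8 + 0.392/4.10×10^-7) = 0.09562 rad.

5.48°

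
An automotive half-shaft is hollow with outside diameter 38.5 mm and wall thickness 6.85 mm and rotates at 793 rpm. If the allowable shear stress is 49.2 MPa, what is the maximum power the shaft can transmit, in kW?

J = π(d_o⁴ − d_i⁴)/32 = π(0.0385⁴ − 0.0248⁴)/32 = 1.786×10^-7 m⁴.
T_max = τ_allow·J/r = 4.92×10^7 × 1.786×10^-7 / 0.0192 = 456.4 N·m.
ω = 2π·793/60 = 83.04 rad/s, so P_max = T_max·ω = 3.790×10^4 W.

37.9 kW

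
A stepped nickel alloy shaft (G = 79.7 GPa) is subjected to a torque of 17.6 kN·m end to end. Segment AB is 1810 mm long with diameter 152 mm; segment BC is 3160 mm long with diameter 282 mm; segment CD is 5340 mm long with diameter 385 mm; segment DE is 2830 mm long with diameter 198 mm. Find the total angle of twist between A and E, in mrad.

13.4 mrad

J_AB = π(0.152)⁴/32 = 5.24×10^-5 m⁴; J_BC = π(0.282)⁴/32 = 6.21×10^-4 m⁴; J_CD = π(0.385)⁴/32 = 2.16×10^-3 m⁴; J_DE = π(0.198)⁴/32 = 1.51×10^-4 m⁴.
θ = (T/G)·Σ L_i/J_i = (17600/79.7×10⁹)·(1.81/5.24×10^-5 + 3.16/6.21×10^-4 + 5.34/2.16×10^-3 + 2.83/1.51×10^-4) = 0.01344 rad.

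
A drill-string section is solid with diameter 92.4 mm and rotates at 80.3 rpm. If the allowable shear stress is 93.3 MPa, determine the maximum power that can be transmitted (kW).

122 kW

J = πd⁴/32 = π(0.0924)⁴/32 = 7.156×10^-6 m⁴.
T_max = τ_allow·J/r = 9.33×10^7 × 7.156×10^-6 / 0.0462 = 14450 N·m.
ω = 2π·80.3/60 = 8.409 rad/s, so P_max = T_max·ω = 1.215×10^5 W.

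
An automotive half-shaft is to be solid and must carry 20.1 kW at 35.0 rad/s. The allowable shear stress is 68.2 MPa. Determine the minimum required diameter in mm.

35.0 mm

ω = 35.0 rad/s, so T = P/ω = 20.1×10³ / 35.00 = 574.3 N·m.
For a solid shaft τ_max = 16T/(πd³), so d = (16T/(π τ_allow))^(1/3) = (16·574.3/(π·6.82×10^7))^(1/3) = 0.03500 m.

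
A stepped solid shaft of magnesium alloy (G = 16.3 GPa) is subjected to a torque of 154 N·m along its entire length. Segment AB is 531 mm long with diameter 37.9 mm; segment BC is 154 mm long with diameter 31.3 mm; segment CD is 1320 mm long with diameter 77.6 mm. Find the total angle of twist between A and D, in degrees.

J_AB = π(0.0379)⁴/32 = 2.03×10^-7 m⁴; J_BC = π(0.0313)⁴/32 = 9.42×10^-8 m⁴; J_CD = π(0.0776)⁴/32 = 3.56×10^-6 m⁴.
θ = (T/G)·Σ L_i/J_i = (154.0/16.3×10⁹)·(0.531/2.03×10^-7 + 0.154/9.42×10^-8 + 1.32/3.56×10^-6) = 0.04371 rad.

2.50°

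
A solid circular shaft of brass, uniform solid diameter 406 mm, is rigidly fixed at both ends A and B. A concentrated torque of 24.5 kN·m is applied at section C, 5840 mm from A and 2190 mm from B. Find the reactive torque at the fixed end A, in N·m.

6680 N·m

With uniform GJ and both ends fixed, compatibility θ_AC = θ_CB gives T_A·a = T_B·b, together with T_A + T_B = T₀.
T_A = T₀·b/(a+b) = 24500·2190/8030 = 6682 N·m; T_B = 17820 N·m.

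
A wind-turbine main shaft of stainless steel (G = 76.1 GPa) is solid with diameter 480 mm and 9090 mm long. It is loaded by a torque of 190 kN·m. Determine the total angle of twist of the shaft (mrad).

4.35 mrad

J = πd⁴/32 = π(0.480)⁴/32 = 5.212×10^-3 m⁴.
θ = T·L/(G·J) = 190000 × 9.09 / (76.1×10⁹ × 5.212×10^-3) = 4.355×10^-3 rad.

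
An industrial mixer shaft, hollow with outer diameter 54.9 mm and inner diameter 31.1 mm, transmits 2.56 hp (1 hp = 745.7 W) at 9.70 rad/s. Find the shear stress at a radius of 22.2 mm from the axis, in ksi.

0.792 ksi

ω = 9.70 rad/s, so T = P/ω = 2.56×745.7 / 9.700 = 196.8 N·m.
J = π(d_o⁴ − d_i⁴)/32 = π(0.0549⁴ − 0.0311⁴)/32 = 8.000×10^-7 m⁴.
Shear stress varies linearly with radius: τ = T·r/J = 196.8 × 0.0222 / 8.000×10^-7 = 5.461×10^6 Pa.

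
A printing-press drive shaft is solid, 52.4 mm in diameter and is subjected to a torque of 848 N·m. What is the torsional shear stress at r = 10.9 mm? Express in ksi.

1.81 ksi

J = πd⁴/32 = π(0.0524)⁴/32 = 7.402×10^-7 m⁴.
Shear stress varies linearly with radius: τ = T·r/J = 848.0 × 0.0109 / 7.402×10^-7 = 1.249×10^7 Pa.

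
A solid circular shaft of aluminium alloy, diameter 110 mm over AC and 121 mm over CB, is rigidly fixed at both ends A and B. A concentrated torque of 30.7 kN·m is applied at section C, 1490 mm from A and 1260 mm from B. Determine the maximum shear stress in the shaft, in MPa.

Compatibility: T_A·a/J_AC = T_B·b/J_CB with T_A + T_B = T₀.
J_AC = 1.44×10^-5 m⁴, J_CB = 2.10×10^-5 m⁴, so T_A = T₀·(J_AC/a)/((J_AC/a)+(J_CB/b)) = 11240 N·m, T_B = 19460 N·m.
τ in each portion: τ_AC = 4.30×10^7 Pa, τ_CB = 5.59×10^7 Pa; maximum is in CB.
τ_max = T_CB·r/J = 19460·0.0605/2.10×10^-5 = 5.594×10^7 Pa.

55.9 MPa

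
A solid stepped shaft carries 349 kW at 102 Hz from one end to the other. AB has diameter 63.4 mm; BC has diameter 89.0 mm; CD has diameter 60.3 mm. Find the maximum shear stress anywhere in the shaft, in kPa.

ω = 2π·102 = 640.9 rad/s, so T = P/ω = 349×10³ / 640.9 = 544.6 N·m.
Under the same torque, τ_max = 16T/(πd³) is largest where d is smallest — segment CD (d = 60.3 mm).
τ_max = 16·544.6/(π·(0.0603)³) = 1.265×10^7 Pa.

12600 kPa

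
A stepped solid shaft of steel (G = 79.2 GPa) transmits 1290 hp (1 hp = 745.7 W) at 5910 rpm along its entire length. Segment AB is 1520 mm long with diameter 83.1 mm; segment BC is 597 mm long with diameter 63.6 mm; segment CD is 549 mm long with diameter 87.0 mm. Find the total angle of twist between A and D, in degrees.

ω = 2π·5910/60 = 618.9 rad/s, so T = P/ω = 1290×745.7 / 618.9 = 1554 N·m.
J_AB = π(0.0831)⁴/32 = 4.68×10^-6 m⁴; J_BC = π(0.0636)⁴/32 = 1.61×10^-6 m⁴; J_CD = π(0.0870)⁴/32 = 5.62×10^-6 m⁴.
θ = (T/G)·Σ L_i/J_i = (1554/79.2×10⁹)·(1.52/4.68×10^-6 + 0.597/1.61×10^-6 + 0.549/5.62×10^-6) = 0.01558 rad.

0.893°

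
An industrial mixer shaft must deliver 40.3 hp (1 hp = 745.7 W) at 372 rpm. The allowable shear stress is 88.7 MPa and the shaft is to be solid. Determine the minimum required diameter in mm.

35.4 mm

ω = 2π·372/60 = 38.96 rad/s, so T = P/ω = 40.3×745.7 / 38.96 = 771.4 N·m.
For a solid shaft τ_max = 16T/(πd³), so d = (16T/(π τ_allow))^(1/3) = (16·771.4/(π·8.87×10^7))^(1/3) = 0.03538 m.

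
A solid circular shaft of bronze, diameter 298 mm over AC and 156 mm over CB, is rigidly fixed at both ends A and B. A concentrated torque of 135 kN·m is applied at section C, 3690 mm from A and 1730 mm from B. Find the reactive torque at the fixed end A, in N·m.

116000 N·m

Compatibility: T_A·a/J_AC = T_B·b/J_CB with T_A + T_B = T₀.
J_AC = 7.74×10^-4 m⁴, J_CB = 5.81×10^-5 m⁴, so T_A = T₀·(J_AC/a)/((J_AC/a)+(J_CB/b)) = 116400 N·m, T_B = 18640 N·m.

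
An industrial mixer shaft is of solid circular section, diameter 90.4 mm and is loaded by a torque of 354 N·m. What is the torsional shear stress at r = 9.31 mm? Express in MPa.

J = πd⁴/32 = π(0.0904)⁴/32 = 6.557×10^-6 m⁴.
Shear stress varies linearly with radius: τ = T·r/J = 354.0 × 0.00931 / 6.557×10^-6 = 5.027×10^5 Pa.

0.503 MPa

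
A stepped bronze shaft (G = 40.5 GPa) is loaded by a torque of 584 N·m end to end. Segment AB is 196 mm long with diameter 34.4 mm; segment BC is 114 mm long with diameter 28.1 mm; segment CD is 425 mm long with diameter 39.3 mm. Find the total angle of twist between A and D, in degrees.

4.22°

J_AB = π(0.0344)⁴/32 = 1.37×10^-7 m⁴; J_BC = π(0.0281)⁴/32 = 6.12×10^-8 m⁴; J_CD = π(0.0393)⁴/32 = 2.34×10^-7 m⁴.
θ = (T/G)·Σ L_i/J_i = (584.0/40.5×10⁹)·(0.196/1.37×10^-7 + 0.114/6.12×10^-8 + 0.425/2.34×10^-7) = 0.07358 rad.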